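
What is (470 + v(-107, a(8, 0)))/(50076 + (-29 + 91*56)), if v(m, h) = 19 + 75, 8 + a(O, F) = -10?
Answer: 188/18381 ≈ 0.010228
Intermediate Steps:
a(O, F) = -18 (a(O, F) = -8 - 10 = -18)
v(m, h) = 94
(470 + v(-107, a(8, 0)))/(50076 + (-29 + 91*56)) = (470 + 94)/(50076 + (-29 + 91*56)) = 564/(50076 + (-29 + 5096)) = 564/(50076 + 5067) = 564/55143 = 564*(1/55143) = 188/18381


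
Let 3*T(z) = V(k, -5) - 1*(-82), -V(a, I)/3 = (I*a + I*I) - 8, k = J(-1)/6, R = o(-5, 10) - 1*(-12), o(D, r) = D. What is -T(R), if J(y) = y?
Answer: -19/2 ≈ -9.5000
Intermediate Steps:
R = 7 (R = -5 - 1*(-12) = -5 + 12 = 7)
k = -⅙ (k = -1/6 = -1*⅙ = -⅙ ≈ -0.16667)
V(a, I) = 24 - 3*I² - 3*I*a (V(a, I) = -3*((I*a + I*I) - 8) = -3*((I*a + I²) - 8) = -3*((I² + I*a) - 8) = -3*(-8 + I² + I*a) = 24 - 3*I² - 3*I*a)
T(z) = 19/2 (T(z) = ((24 - 3*(-5)² - 3*(-5)*(-⅙)) - 1*(-82))/3 = ((24 - 3*25 - 5/2) + 82)/3 = ((24 - 75 - 5/2) + 82)/3 = (-107/2 + 82)/3 = (⅓)*(57/2) = 19/2)
-T(R) = -1*19/2 = -19/2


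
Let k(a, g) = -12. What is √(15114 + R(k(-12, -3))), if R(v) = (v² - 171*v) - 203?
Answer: √17107 ≈ 130.79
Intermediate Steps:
R(v) = -203 + v² - 171*v
√(15114 + R(k(-12, -3))) = √(15114 + (-203 + (-12)² - 171*(-12))) = √(15114 + (-203 + 144 + 2052)) = √(15114 + 1993) = √17107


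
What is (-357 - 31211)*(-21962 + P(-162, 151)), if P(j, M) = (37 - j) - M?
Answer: 691781152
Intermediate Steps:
P(j, M) = 37 - M - j
(-357 - 31211)*(-21962 + P(-162, 151)) = (-357 - 31211)*(-21962 + (37 - 1*151 - 1*(-162))) = -31568*(-21962 + (37 - 151 + 162)) = -31568*(-21962 + 48) = -31568*(-21914) = 691781152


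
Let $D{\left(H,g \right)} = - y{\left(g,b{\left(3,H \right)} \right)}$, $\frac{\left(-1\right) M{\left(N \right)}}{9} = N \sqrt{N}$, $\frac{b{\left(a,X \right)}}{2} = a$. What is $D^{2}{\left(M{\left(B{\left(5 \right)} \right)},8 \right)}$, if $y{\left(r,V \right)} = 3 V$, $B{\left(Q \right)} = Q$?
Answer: $324$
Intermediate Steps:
$b{\left(a,X \right)} = 2 a$
$M{\left(N \right)} = - 9 N^{\frac{3}{2}}$ ($M{\left(N \right)} = - 9 N \sqrt{N} = - 9 N^{\frac{3}{2}}$)
$D{\left(H,g \right)} = -18$ ($D{\left(H,g \right)} = - 3 \cdot 2 \cdot 3 = - 3 \cdot 6 = \left(-1\right) 18 = -18$)
$D^{2}{\left(M{\left(B{\left(5 \right)} \right)},8 \right)} = \left(-18\right)^{2} = 324$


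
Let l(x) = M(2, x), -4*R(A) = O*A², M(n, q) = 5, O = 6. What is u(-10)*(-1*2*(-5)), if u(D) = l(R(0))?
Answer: 50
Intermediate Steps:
R(A) = -3*A²/2
l(x) = 5
u(D) = 5
u(-10)*(-1*2*(-5)) = 5*(-1*2*(-5)) = 5*(-2*(-5)) = 5*10 = 50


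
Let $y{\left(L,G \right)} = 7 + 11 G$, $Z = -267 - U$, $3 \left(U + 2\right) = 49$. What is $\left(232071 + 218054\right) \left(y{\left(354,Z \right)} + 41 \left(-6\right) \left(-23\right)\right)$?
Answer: $\frac{3470913875}{3} \approx 1.157 \cdot 10^{9}$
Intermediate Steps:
$U = \frac{43}{3}$ ($U = -2 + \frac{1}{3} \cdot 49 = -2 + \frac{49}{3} = \frac{43}{3} \approx 14.333$)
$Z = - \frac{844}{3}$ ($Z = -267 - \frac{43}{3} = - \frac{844}{3} \approx -281.33$)
$\left(232071 + 218054\right) \left(y{\left(354,Z \right)} + 41 \left(-6\right) \left(-23\right)\right) = \left(232071 + 218054\right) \left(\left(7 + 11 \left(- \frac{844}{3}\right)\right) + 41 \left(-6\right) \left(-23\right)\right) = 450125 \left(\left(7 - \frac{9284}{3}\right) - -5658\right) = 450125 \left(- \frac{9263}{3} + 5658\right) = 450125 \cdot \frac{7711}{3} = \frac{3470913875}{3}$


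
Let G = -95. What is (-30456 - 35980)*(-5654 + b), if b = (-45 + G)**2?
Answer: -926516456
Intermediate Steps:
b = 19600 (b = (-45 - 95)**2 = (-140)**2 = 19600)
(-30456 - 35980)*(-5654 + b) = (-30456 - 35980)*(-5654 + 19600) = -66436*13946 = -926516456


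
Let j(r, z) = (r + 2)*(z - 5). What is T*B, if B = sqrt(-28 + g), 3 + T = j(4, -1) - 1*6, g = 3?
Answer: -225*I ≈ -225.0*I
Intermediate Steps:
j(r, z) = (-5 + z)*(2 + r) (j(r, z) = (2 + r)*(-5 + z) = (-5 + z)*(2 + r))
T = -45 (T = -3 + ((-10 - 5*4 + 2*(-1) + 4*(-1)) - 1*6) = -3 + ((-10 - 20 - 2 - 4) - 6) = -3 + (-36 - 6) = -3 - 42 = -45)
B = 5*I (B = sqrt(-28 + 3) = sqrt(-25) = 5*I ≈ 5.0*I)
T*B = -225*I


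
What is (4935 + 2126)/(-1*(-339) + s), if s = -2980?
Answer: -7061/2641 ≈ -2.6736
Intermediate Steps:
(4935 + 2126)/(-1*(-339) + s) = (4935 + 2126)/(-1*(-339) - 2980) = 7061/(339 - 2980) = 7061/(-2641) = 7061*(-1/2641) = -7061/2641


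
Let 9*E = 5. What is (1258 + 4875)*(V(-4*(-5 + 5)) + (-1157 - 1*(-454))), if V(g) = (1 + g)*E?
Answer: -38772826/9 ≈ -4.3081e+6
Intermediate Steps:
E = 5/9 (E = (1/9)*5 = 5/9 ≈ 0.55556)
V(g) = 5/9 + 5*g/9 (V(g) = (1 + g)*(5/9) = 5/9 + 5*g/9)
(1258 + 4875)*(V(-4*(-5 + 5)) + (-1157 - 1*(-454))) = (1258 + 4875)*((5/9 + 5*(-4*(-5 + 5))/9) + (-1157 - 1*(-454))) = 6133*((5/9 + 5*(-4*0)/9) + (-1157 + 454)) = 6133*((5/9 + (5/9)*0) - 703) = 6133*((5/9 + 0) - 703) = 6133*(5/9 - 703) = 6133*(-6322/9) = -38772826/9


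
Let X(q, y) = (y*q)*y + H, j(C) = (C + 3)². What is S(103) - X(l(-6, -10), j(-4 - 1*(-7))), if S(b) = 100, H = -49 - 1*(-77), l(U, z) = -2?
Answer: 2664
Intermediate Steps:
H = 28 (H = -49 + 77 = 28)
j(C) = (3 + C)²
X(q, y) = 28 + q*y² (X(q, y) = (y*q)*y + 28 = (q*y)*y + 28 = q*y² + 28 = 28 + q*y²)
S(103) - X(l(-6, -10), j(-4 - 1*(-7))) = 100 - (28 - 2*(3 + (-4 - 1*(-7)))⁴) = 100 - (28 - 2*(3 + (-4 + 7))⁴) = 100 - (28 - 2*(3 + 3)⁴) = 100 - (28 - 2*(6²)²) = 100 - (28 - 2*36²) = 100 - (28 - 2*1296) = 100 - (28 - 2592) = 100 - 1*(-2564) = 100 + 2564 = 2664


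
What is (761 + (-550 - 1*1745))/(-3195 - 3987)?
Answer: 767/3591 ≈ 0.21359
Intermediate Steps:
(761 + (-550 - 1*1745))/(-3195 - 3987) = (761 + (-550 - 1745))/(-7182) = (761 - 2295)*(-1/7182) = -1534*(-1/7182) = 767/3591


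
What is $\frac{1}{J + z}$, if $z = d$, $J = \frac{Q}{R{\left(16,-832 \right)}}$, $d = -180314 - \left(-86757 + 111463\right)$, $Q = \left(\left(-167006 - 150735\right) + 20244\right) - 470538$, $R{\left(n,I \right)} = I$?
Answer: $- \frac{832}{169808605} \approx -4.8996 \cdot 10^{-6}$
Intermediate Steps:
$Q = -768035$ ($Q = \left(-317741 + 20244\right) - 470538 = -297497 - 470538 = -768035$)
$d = -205020$ ($d = -180314 - 24706 = -205020$)
$J = \frac{768035}{832}$ ($J = - \frac{768035}{-832} = \left(-768035\right) \left(- \frac{1}{832}\right) = \frac{768035}{832} \approx 923.12$)
$z = -205020$
$\frac{1}{J + z} = \frac{1}{\frac{768035}{832} - 205020} = \frac{1}{- \frac{169808605}{832}} = - \frac{832}{169808605}$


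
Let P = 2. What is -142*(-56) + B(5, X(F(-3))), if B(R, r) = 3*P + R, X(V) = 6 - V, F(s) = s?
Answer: 7963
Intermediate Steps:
B(R, r) = 6 + R (B(R, r) = 3*2 + R = 6 + R)
-142*(-56) + B(5, X(F(-3))) = -142*(-56) + (6 + 5) = 7952 + 11 = 7963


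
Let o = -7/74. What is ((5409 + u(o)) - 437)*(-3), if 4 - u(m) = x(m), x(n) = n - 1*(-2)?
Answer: -1104249/74 ≈ -14922.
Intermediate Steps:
x(n) = 2 + n (x(n) = n + 2 = 2 + n)
o = -7/74 (o = -7*1/74 = -7/74 ≈ -0.094595)
u(m) = 2 - m (u(m) = 4 - (2 + m) = 4 + (-2 - m) = 2 - m)
((5409 + u(o)) - 437)*(-3) = ((5409 + (2 - 1*(-7/74))) - 437)*(-3) = ((5409 + (2 + 7/74)) - 437)*(-3) = ((5409 + 155/74) - 437)*(-3) = (400421/74 - 437)*(-3) = (368083/74)*(-3) = -1104249/74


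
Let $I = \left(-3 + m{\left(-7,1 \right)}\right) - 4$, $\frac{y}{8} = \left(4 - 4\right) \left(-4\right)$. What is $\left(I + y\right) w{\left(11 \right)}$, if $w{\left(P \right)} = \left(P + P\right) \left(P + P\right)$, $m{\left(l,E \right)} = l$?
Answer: $-6776$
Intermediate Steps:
$y = 0$ ($y = 8 \left(4 - 4\right) \left(-4\right) = 8 \cdot 0 \left(-4\right) = 8 \cdot 0 = 0$)
$I = -14$ ($I = \left(-3 - 7\right) - 4 = -10 - 4 = -14$)
$w{\left(P \right)} = 4 P^{2}$ ($w{\left(P \right)} = 2 P 2 P = 4 P^{2}$)
$\left(I + y\right) w{\left(11 \right)} = \left(-14 + 0\right) 4 \cdot 11^{2} = - 14 \cdot 4 \cdot 121 = \left(-14\right) 484 = -6776$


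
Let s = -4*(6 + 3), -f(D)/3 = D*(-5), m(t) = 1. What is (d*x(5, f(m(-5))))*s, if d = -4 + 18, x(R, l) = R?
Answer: -2520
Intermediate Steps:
f(D) = 15*D (f(D) = -3*D*(-5) = -(-15)*D = 15*D)
s = -36 (s = -4*9 = -36)
d = 14
(d*x(5, f(m(-5))))*s = (14*5)*(-36) = 70*(-36) = -2520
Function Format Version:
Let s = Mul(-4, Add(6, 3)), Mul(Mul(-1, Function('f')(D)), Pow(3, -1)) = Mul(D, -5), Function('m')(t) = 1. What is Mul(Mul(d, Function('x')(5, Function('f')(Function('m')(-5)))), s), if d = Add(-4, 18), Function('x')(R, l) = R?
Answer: -2520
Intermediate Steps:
Function('f')(D) = Mul(15, D) (Function('f')(D) = Mul(-3, Mul(D, -5)) = Mul(-3, Mul(-5, D)) = Mul(15, D))
s = -36 (s = Mul(-4, 9) = -36)
d = 14
Mul(Mul(d, Function('x')(5, Function('f')(Function('m')(-5)))), s) = Mul(Mul(14, 5), -36) = Mul(70, -36) = -2520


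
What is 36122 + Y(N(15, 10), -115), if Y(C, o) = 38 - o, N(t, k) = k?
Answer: 36275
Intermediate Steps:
36122 + Y(N(15, 10), -115) = 36122 + (38 - 1*(-115)) = 36122 + (38 + 115) = 36122 + 153 = 36275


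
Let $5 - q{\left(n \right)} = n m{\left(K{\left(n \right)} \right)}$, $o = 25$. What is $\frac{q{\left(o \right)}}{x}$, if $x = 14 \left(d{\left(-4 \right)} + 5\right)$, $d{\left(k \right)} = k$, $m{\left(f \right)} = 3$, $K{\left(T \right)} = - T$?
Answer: $-5$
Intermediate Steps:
$x = 14$ ($x = 14 \left(-4 + 5\right) = 14 \cdot 1 = 14$)
$q{\left(n \right)} = 5 - 3 n$ ($q{\left(n \right)} = 5 - n 3 = 5 - 3 n$)
$\frac{q{\left(o \right)}}{x} = \frac{5 - 75}{14} = \left(5 - 75\right) \frac{1}{14} = \left(-70\right) \frac{1}{14} = -5$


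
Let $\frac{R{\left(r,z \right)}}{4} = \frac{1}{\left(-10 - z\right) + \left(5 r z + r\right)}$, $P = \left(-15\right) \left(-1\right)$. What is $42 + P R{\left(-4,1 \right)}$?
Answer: $\frac{282}{7} \approx 40.286$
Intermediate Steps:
$P = 15$
$R{\left(r,z \right)} = \frac{4}{-10 + r - z + 5 r z}$ ($R{\left(r,z \right)} = \frac{4}{\left(-10 - z\right) + \left(5 r z + r\right)} = \frac{4}{\left(-10 - z\right) + \left(r + 5 r z\right)} = \frac{4}{-10 + r - z + 5 r z}$)
$42 + P R{\left(-4,1 \right)} = 42 + 15 \frac{4}{-10 - 4 - 1 + 5 \left(-4\right) 1} = 42 + 15 \frac{4}{-10 - 4 - 1 - 20} = 42 + 15 \frac{4}{-35} = 42 + 15 \cdot 4 \left(- \frac{1}{35}\right) = 42 + 15 \left(- \frac{4}{35}\right) = 42 - \frac{12}{7} = \frac{282}{7}$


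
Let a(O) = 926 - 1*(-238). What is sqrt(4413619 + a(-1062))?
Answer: sqrt(4414783) ≈ 2101.1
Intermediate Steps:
a(O) = 1164 (a(O) = 926 + 238 = 1164)
sqrt(4413619 + a(-1062)) = sqrt(4413619 + 1164) = sqrt(4414783)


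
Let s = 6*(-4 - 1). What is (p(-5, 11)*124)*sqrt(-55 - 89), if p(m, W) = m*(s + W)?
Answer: 141360*I ≈ 1.4136e+5*I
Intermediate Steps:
s = -30 (s = 6*(-5) = -30)
p(m, W) = m*(-30 + W)
(p(-5, 11)*124)*sqrt(-55 - 89) = (-5*(-30 + 11)*124)*sqrt(-55 - 89) = (-5*(-19)*124)*sqrt(-144) = (95*124)*(12*I) = 11780*(12*I) = 141360*I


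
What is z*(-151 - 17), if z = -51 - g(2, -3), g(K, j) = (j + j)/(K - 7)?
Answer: 43848/5 ≈ 8769.6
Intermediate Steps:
g(K, j) = 2*j/(-7 + K) (g(K, j) = (2*j)/(-7 + K) = 2*j/(-7 + K))
z = -261/5 (z = -51 - 2*(-3)/(-7 + 2) = -51 - 2*(-3)/(-5) = -51 - 2*(-3)*(-1)/5 = -51 - 1*6/5 = -51 - 6/5 = -261/5 ≈ -52.200)
z*(-151 - 17) = -261*(-151 - 17)/5 = -261/5*(-168) = 43848/5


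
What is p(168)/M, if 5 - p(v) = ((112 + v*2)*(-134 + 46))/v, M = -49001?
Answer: -719/147003 ≈ -0.0048911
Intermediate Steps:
p(v) = 5 - (-9856 - 176*v)/v (p(v) = 5 - (112 + v*2)*(-134 + 46)/v = 5 - (112 + 2*v)*(-88)/v = 5 - (-9856 - 176*v)/v)
p(168)/M = (181 + 9856/168)/(-49001) = (181 + 9856*(1/168))*(-1/49001) = (181 + 176/3)*(-1/49001) = (719/3)*(-1/49001) = -719/147003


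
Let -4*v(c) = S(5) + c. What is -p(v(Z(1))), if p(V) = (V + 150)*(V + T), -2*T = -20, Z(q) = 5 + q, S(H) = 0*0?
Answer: -5049/4 ≈ -1262.3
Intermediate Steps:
S(H) = 0
v(c) = -c/4 (v(c) = -(0 + c)/4 = -c/4)
T = 10 (T = -½*(-20) = 10)
p(V) = (10 + V)*(150 + V) (p(V) = (V + 150)*(V + 10) = (150 + V)*(10 + V) = (10 + V)*(150 + V))
-p(v(Z(1))) = -(1500 + (-(5 + 1)/4)² + 160*(-(5 + 1)/4)) = -(1500 + (-¼*6)² + 160*(-¼*6)) = -(1500 + (-3/2)² + 160*(-3/2)) = -(1500 + 9/4 - 240) = -1*5049/4 = -5049/4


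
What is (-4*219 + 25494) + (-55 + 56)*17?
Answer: 24635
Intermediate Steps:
(-4*219 + 25494) + (-55 + 56)*17 = (-876 + 25494) + 1*17 = 24618 + 17 = 24635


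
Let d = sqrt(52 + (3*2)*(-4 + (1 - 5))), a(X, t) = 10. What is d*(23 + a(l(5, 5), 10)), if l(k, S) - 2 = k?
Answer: 66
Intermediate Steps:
l(k, S) = 2 + k
d = 2 (d = sqrt(52 + 6*(-4 - 4)) = sqrt(52 + 6*(-8)) = sqrt(52 - 48) = sqrt(4) = 2)
d*(23 + a(l(5, 5), 10)) = 2*(23 + 10) = 2*33 = 66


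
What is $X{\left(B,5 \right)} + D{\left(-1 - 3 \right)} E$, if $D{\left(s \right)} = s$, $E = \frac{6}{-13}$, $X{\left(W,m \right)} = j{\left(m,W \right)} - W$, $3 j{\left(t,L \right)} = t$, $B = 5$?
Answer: $- \frac{58}{39} \approx -1.4872$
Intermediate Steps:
$j{\left(t,L \right)} = \frac{t}{3}$
$X{\left(W,m \right)} = - W + \frac{m}{3}$ ($X{\left(W,m \right)} = \frac{m}{3} - W = - W + \frac{m}{3}$)
$E = - \frac{6}{13}$ ($E = 6 \left(- \frac{1}{13}\right) = - \frac{6}{13} \approx -0.46154$)
$X{\left(B,5 \right)} + D{\left(-1 - 3 \right)} E = \left(\left(-1\right) 5 + \frac{1}{3} \cdot 5\right) + \left(-1 - 3\right) \left(- \frac{6}{13}\right) = \left(-5 + \frac{5}{3}\right) + \left(-1 - 3\right) \left(- \frac{6}{13}\right) = - \frac{10}{3} - - \frac{24}{13} = - \frac{10}{3} + \frac{24}{13} = - \frac{58}{39}$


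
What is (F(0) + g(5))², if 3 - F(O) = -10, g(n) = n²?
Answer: 1444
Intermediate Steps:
F(O) = 13 (F(O) = 3 - 1*(-10) = 3 + 10 = 13)
(F(0) + g(5))² = (13 + 5²)² = (13 + 25)² = 38² = 1444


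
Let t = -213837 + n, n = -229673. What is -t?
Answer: 443510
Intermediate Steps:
t = -443510 (t = -213837 - 229673 = -443510)
-t = -1*(-443510) = 443510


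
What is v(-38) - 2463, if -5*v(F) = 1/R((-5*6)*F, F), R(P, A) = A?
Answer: -467969/190 ≈ -2463.0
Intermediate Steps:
v(F) = -1/(5*F)
v(-38) - 2463 = -⅕/(-38) - 2463 = -⅕*(-1/38) - 2463 = 1/190 - 2463 = -467969/190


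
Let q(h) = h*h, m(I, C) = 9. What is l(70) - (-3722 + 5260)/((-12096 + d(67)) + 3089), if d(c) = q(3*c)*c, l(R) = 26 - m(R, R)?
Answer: 22931041/1348930 ≈ 16.999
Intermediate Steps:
q(h) = h²
l(R) = 17 (l(R) = 26 - 1*9 = 26 - 9 = 17)
d(c) = 9*c³ (d(c) = (3*c)²*c = (9*c²)*c = 9*c³)
l(70) - (-3722 + 5260)/((-12096 + d(67)) + 3089) = 17 - (-3722 + 5260)/((-12096 + 9*67³) + 3089) = 17 - 1538/((-12096 + 9*300763) + 3089) = 17 - 1538/((-12096 + 2706867) + 3089) = 17 - 1538/(2694771 + 3089) = 17 - 1538/2697860 = 17 - 1*769/1348930 = 17 - 769/1348930 = 22931041/1348930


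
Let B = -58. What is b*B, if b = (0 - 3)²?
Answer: -522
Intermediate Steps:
b = 9 (b = (-3)² = 9)
b*B = 9*(-58) = -522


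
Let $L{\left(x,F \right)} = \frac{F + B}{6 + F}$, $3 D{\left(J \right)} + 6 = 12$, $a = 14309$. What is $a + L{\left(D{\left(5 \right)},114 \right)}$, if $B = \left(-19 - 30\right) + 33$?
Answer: $\frac{858589}{60} \approx 14310.0$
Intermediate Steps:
$B = -16$ ($B = -49 + 33 = -16$)
$D{\left(J \right)} = 2$ ($D{\left(J \right)} = -2 + \frac{1}{3} \cdot 12 = -2 + 4 = 2$)
$L{\left(x,F \right)} = \frac{-16 + F}{6 + F}$ ($L{\left(x,F \right)} = \frac{F - 16}{6 + F} = \frac{-16 + F}{6 + F}$)
$a + L{\left(D{\left(5 \right)},114 \right)} = 14309 + \frac{-16 + 114}{6 + 114} = 14309 + \frac{1}{120} \cdot 98 = 14309 + \frac{49}{60} = \frac{858589}{60}$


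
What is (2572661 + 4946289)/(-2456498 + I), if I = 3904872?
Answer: 3759475/724187 ≈ 5.1913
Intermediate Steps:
(2572661 + 4946289)/(-2456498 + I) = (2572661 + 4946289)/(-2456498 + 3904872) = 7518950/1448374 = 7518950*(1/1448374) = 3759475/724187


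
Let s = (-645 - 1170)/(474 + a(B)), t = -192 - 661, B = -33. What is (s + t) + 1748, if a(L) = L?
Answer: 130960/147 ≈ 890.88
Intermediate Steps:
t = -853
s = -605/147 (s = (-645 - 1170)/(474 - 33) = -1815/441 = -1815*1/441 = -605/147 ≈ -4.1156)
(s + t) + 1748 = (-605/147 - 853) + 1748 = -125996/147 + 1748 = 130960/147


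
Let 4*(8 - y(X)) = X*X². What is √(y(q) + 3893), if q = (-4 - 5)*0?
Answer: √3901 ≈ 62.458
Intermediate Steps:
q = 0 (q = -9*0 = 0)
y(X) = 8 - X³/4 (y(X) = 8 - X*X²/4 = 8 - X³/4)
√(y(q) + 3893) = √((8 - ¼*0³) + 3893) = √((8 - ¼*0) + 3893) = √((8 + 0) + 3893) = √(8 + 3893) = √3901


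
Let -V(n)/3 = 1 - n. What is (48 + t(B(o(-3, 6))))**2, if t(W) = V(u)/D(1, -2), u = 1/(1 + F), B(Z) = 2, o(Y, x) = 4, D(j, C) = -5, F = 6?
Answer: 2883204/1225 ≈ 2353.6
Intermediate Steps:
u = 1/7 (u = 1/(1 + 6) = 1/7 ≈ 0.14286)
V(n) = -3 + 3*n (V(n) = -3*(1 - n) = -3 + 3*n)
t(W) = 18/35 (t(W) = (-3 + 3*(1/7))/(-5) = (-3 + 3/7)*(-1/5) = -18/7*(-1/5) = 18/35)
(48 + t(B(o(-3, 6))))**2 = (48 + 18/35)**2 = (1698/35)**2 = 2883204/1225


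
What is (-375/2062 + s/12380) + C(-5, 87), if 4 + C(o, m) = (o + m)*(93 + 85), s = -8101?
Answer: 186238404379/12763780 ≈ 14591.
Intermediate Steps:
C(o, m) = -4 + 178*m + 178*o (C(o, m) = -4 + (o + m)*(93 + 85) = -4 + (m + o)*178 = -4 + (178*m + 178*o) = -4 + 178*m + 178*o)
(-375/2062 + s/12380) + C(-5, 87) = (-375/2062 - 8101/12380) + (-4 + 178*87 + 178*(-5)) = (-375*1/2062 - 8101*1/12380) + (-4 + 15486 - 890) = (-375/2062 - 8101/12380) + 14592 = -10673381/12763780 + 14592 = 186238404379/12763780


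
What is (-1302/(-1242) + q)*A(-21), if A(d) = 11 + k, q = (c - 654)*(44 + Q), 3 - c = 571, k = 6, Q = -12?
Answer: -137603287/207 ≈ -6.6475e+5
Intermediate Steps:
c = -568 (c = 3 - 1*571 = 3 - 571 = -568)
q = -39104 (q = (-568 - 654)*(44 - 12) = -1222*32 = -39104)
A(d) = 17 (A(d) = 11 + 6 = 17)
(-1302/(-1242) + q)*A(-21) = (-1302/(-1242) - 39104)*17 = (-1302*(-1/1242) - 39104)*17 = (217/207 - 39104)*17 = -8094311/207*17 = -137603287/207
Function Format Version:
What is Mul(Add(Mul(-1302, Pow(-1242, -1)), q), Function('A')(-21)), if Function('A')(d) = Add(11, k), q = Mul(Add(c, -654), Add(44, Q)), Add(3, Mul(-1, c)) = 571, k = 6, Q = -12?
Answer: Rational(-137603287, 207) ≈ -6.6475e+5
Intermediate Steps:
c = -568 (c = Add(3, Mul(-1, 571)) = Add(3, -571) = -568)
q = -39104 (q = Mul(Add(-568, -654), Add(44, -12)) = Mul(-1222, 32) = -39104)
Function('A')(d) = 17 (Function('A')(d) = Add(11, 6) = 17)
Mul(Add(Mul(-1302, Pow(-1242, -1)), q), Function('A')(-21)) = Mul(Add(Mul(-1302, Pow(-1242, -1)), -39104), 17) = Mul(Add(Mul(-1302, Rational(-1, 1242)), -39104), 17) = Mul(Add(Rational(217, 207), -39104), 17) = Mul(Rational(-8094311, 207), 17) = Rational(-137603287, 207)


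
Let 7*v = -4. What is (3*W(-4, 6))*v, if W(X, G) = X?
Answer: 48/7 ≈ 6.8571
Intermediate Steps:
v = -4/7 (v = (1/7)*(-4) = -4/7 ≈ -0.57143)
(3*W(-4, 6))*v = (3*(-4))*(-4/7) = -12*(-4/7) = 48/7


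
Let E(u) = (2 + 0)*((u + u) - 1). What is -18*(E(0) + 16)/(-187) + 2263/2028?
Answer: 934237/379236 ≈ 2.4635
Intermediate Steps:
E(u) = -2 + 4*u (E(u) = 2*(2*u - 1) = 2*(-1 + 2*u) = -2 + 4*u)
-18*(E(0) + 16)/(-187) + 2263/2028 = -18*((-2 + 4*0) + 16)/(-187) + 2263/2028 = -18*((-2 + 0) + 16)*(-1/187) + 2263*(1/2028) = -18*(-2 + 16)*(-1/187) + 2263/2028 = -18*14*(-1/187) + 2263/2028 = -252*(-1/187) + 2263/2028 = 252/187 + 2263/2028 = 934237/379236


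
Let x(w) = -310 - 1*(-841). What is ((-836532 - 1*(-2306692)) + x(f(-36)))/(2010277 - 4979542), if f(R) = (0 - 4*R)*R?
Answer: -1470691/2969265 ≈ -0.49530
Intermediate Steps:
f(R) = -4*R**2 (f(R) = (-4*R)*R = -4*R**2)
x(w) = 531 (x(w) = -310 + 841 = 531)
((-836532 - 1*(-2306692)) + x(f(-36)))/(2010277 - 4979542) = ((-836532 - 1*(-2306692)) + 531)/(2010277 - 4979542) = ((-836532 + 2306692) + 531)/(-2969265) = (1470160 + 531)*(-1/2969265) = 1470691*(-1/2969265) = -1470691/2969265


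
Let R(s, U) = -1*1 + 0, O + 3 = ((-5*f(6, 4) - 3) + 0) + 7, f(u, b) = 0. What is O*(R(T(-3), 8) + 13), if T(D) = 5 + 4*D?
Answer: 12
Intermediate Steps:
O = 1 (O = -3 + (((-5*0 - 3) + 0) + 7) = -3 + (((0 - 3) + 0) + 7) = -3 + ((-3 + 0) + 7) = -3 + (-3 + 7) = -3 + 4 = 1)
R(s, U) = -1 (R(s, U) = -1 + 0 = -1)
O*(R(T(-3), 8) + 13) = 1*(-1 + 13) = 1*12 = 12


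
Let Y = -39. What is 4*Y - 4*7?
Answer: -184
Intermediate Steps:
4*Y - 4*7 = 4*(-39) - 4*7 = -156 - 28 = -184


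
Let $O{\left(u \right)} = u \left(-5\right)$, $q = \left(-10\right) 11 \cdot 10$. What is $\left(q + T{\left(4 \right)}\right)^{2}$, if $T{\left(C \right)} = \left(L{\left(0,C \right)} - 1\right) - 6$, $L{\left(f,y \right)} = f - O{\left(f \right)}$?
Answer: $1225449$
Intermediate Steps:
$q = -1100$ ($q = \left(-110\right) 10 = -1100$)
$O{\left(u \right)} = - 5 u$
$L{\left(f,y \right)} = 6 f$ ($L{\left(f,y \right)} = f - - 5 f = f + 5 f = 6 f$)
$T{\left(C \right)} = -7$ ($T{\left(C \right)} = \left(6 \cdot 0 - 1\right) - 6 = \left(0 - 1\right) - 6 = -1 - 6 = -7$)
$\left(q + T{\left(4 \right)}\right)^{2} = \left(-1100 - 7\right)^{2} = \left(-1107\right)^{2} = 1225449$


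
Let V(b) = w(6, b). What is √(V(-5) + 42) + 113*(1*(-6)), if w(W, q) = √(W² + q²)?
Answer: -678 + √(42 + √61) ≈ -670.94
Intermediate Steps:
V(b) = √(36 + b²) (V(b) = √(6² + b²) = √(36 + b²))
√(V(-5) + 42) + 113*(1*(-6)) = √(√(36 + (-5)²) + 42) + 113*(1*(-6)) = √(√(36 + 25) + 42) + 113*(-6) = √(√61 + 42) - 678 = √(42 + √61) - 678 = -678 + √(42 + √61)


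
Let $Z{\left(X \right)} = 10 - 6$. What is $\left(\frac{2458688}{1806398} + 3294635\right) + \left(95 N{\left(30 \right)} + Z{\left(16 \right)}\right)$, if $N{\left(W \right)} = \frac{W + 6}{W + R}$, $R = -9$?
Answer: $\frac{20831040803395}{6322393} \approx 3.2948 \cdot 10^{6}$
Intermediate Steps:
$Z{\left(X \right)} = 4$
$N{\left(W \right)} = \frac{6 + W}{-9 + W}$ ($N{\left(W \right)} = \frac{W + 6}{W - 9} = \frac{6 + W}{-9 + W}$)
$\left(\frac{2458688}{1806398} + 3294635\right) + \left(95 N{\left(30 \right)} + Z{\left(16 \right)}\right) = \left(\frac{2458688}{1806398} + 3294635\right) + \left(95 \frac{6 + 30}{-9 + 30} + 4\right) = \left(2458688 \cdot \frac{1}{1806398} + 3294635\right) + \left(95 \cdot \frac{1}{21} \cdot 36 + 4\right) = \left(\frac{1229344}{903199} + 3294635\right) + \left(95 \cdot \frac{1}{21} \cdot 36 + 4\right) = \frac{2975712266709}{903199} + \left(95 \cdot \frac{12}{7} + 4\right) = \frac{2975712266709}{903199} + \left(\frac{1140}{7} + 4\right) = \frac{2975712266709}{903199} + \frac{1168}{7} = \frac{20831040803395}{6322393}$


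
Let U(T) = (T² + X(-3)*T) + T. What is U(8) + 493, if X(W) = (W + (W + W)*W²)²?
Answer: 26557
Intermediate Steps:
X(W) = (W + 2*W³)² (X(W) = (W + (2*W)*W²)² = (W + 2*W³)²)
U(T) = T² + 3250*T (U(T) = (T² + ((-3)²*(1 + 2*(-3)²)²)*T) + T = (T² + (9*(1 + 2*9)²)*T) + T = (T² + (9*(1 + 18)²)*T) + T = (T² + (9*19²)*T) + T = (T² + (9*361)*T) + T = (T² + 3249*T) + T = T² + 3250*T)
U(8) + 493 = 8*(3250 + 8) + 493 = 8*3258 + 493 = 26064 + 493 = 26557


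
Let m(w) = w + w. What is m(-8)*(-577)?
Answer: 9232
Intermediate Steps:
m(w) = 2*w
m(-8)*(-577) = (2*(-8))*(-577) = -16*(-577) = 9232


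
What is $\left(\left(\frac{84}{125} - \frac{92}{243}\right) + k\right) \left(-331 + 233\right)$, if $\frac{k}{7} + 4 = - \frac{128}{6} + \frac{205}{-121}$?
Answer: $\frac{68039074754}{3675375} \approx 18512.0$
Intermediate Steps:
$k = - \frac{68677}{363}$ ($k = -28 + 7 \left(- \frac{128}{6} + \frac{205}{-121}\right) = -28 + 7 \left(\left(-128\right) \frac{1}{6} + 205 \left(- \frac{1}{121}\right)\right) = -28 + 7 \left(- \frac{64}{3} - \frac{205}{121}\right) = -28 + 7 \left(- \frac{8359}{363}\right) = -28 - \frac{58513}{363} = - \frac{68677}{363} \approx -189.19$)
$\left(\left(\frac{84}{125} - \frac{92}{243}\right) + k\right) \left(-331 + 233\right) = \left(\left(\frac{84}{125} - \frac{92}{243}\right) - \frac{68677}{363}\right) \left(-331 + 233\right) = \left(\left(84 \cdot \frac{1}{125} - \frac{92}{243}\right) - \frac{68677}{363}\right) \left(-98\right) = \left(\left(\frac{84}{125} - \frac{92}{243}\right) - \frac{68677}{363}\right) \left(-98\right) = \left(\frac{8912}{30375} - \frac{68677}{363}\right) \left(-98\right) = \left(- \frac{694276273}{3675375}\right) \left(-98\right) = \frac{68039074754}{3675375}$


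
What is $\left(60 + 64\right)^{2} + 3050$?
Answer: $18426$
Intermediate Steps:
$\left(60 + 64\right)^{2} + 3050 = 124^{2} + 3050 = 15376 + 3050 = 18426$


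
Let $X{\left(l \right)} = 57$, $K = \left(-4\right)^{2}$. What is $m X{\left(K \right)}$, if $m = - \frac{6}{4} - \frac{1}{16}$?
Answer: $- \frac{1425}{16} \approx -89.063$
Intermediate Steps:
$K = 16$
$m = - \frac{25}{16}$ ($m = \left(-6\right) \frac{1}{4} - \frac{1}{16} = - \frac{3}{2} - \frac{1}{16} = - \frac{25}{16} \approx -1.5625$)
$m X{\left(K \right)} = \left(- \frac{25}{16}\right) 57 = - \frac{1425}{16}$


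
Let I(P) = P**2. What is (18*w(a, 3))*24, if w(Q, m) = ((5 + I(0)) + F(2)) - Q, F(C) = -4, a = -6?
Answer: 3024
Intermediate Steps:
w(Q, m) = 1 - Q (w(Q, m) = ((5 + 0**2) - 4) - Q = ((5 + 0) - 4) - Q = (5 - 4) - Q = 1 - Q)
(18*w(a, 3))*24 = (18*(1 - 1*(-6)))*24 = (18*(1 + 6))*24 = (18*7)*24 = 126*24 = 3024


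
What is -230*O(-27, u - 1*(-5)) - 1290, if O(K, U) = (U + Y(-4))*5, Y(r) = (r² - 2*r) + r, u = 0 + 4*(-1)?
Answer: -25440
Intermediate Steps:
u = -4 (u = 0 - 4 = -4)
Y(r) = r² - r
O(K, U) = 100 + 5*U (O(K, U) = (U - 4*(-1 - 4))*5 = (U - 4*(-5))*5 = (U + 20)*5 = (20 + U)*5 = 100 + 5*U)
-230*O(-27, u - 1*(-5)) - 1290 = -230*(100 + 5*(-4 - 1*(-5))) - 1290 = -230*(100 + 5*(-4 + 5)) - 1290 = -230*(100 + 5*1) - 1290 = -230*(100 + 5) - 1290 = -230*105 - 1290 = -24150 - 1290 = -25440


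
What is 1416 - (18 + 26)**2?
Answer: -520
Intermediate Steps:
1416 - (18 + 26)**2 = 1416 - 1*44**2 = 1416 - 1*1936 = 1416 - 1936 = -520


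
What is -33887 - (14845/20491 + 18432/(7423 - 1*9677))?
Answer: -782392473918/23093357 ≈ -33880.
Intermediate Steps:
-33887 - (14845/20491 + 18432/(7423 - 1*9677)) = -33887 - (14845*(1/20491) + 18432/(7423 - 9677)) = -33887 - (14845/20491 + 18432/(-2254)) = -33887 - (14845/20491 + 18432*(-1/2254)) = -33887 - (14845/20491 - 9216/1127) = -33887 - 1*(-172114741/23093357) = -33887 + 172114741/23093357 = -782392473918/23093357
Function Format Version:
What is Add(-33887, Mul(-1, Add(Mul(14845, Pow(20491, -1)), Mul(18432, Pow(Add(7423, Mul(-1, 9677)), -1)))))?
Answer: Rational(-782392473918, 23093357) ≈ -33880.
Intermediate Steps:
Add(-33887, Mul(-1, Add(Mul(14845, Pow(20491, -1)), Mul(18432, Pow(Add(7423, Mul(-1, 9677)), -1))))) = Add(-33887, Mul(-1, Add(Mul(14845, Rational(1, 20491)), Mul(18432, Pow(Add(7423, -9677), -1))))) = Add(-33887, Mul(-1, Add(Rational(14845, 20491), Mul(18432, Pow(-2254, -1))))) = Add(-33887, Mul(-1, Add(Rational(14845, 20491), Mul(18432, Rational(-1, 2254))))) = Add(-33887, Mul(-1, Add(Rational(14845, 20491), Rational(-9216, 1127)))) = Add(-33887, Mul(-1, Rational(-172114741, 23093357))) = Add(-33887, Rational(172114741, 23093357)) = Rational(-782392473918, 23093357)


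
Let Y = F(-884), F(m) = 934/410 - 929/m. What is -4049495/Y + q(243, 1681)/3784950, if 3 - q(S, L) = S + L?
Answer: -925861201748730811/761119380450 ≈ -1.2164e+6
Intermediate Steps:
F(m) = 467/205 - 929/m (F(m) = 934*(1/410) - 929/m = 467/205 - 929/m)
Y = 603273/181220 (Y = 467/205 - 929/(-884) = 467/205 - 929*(-1/884) = 467/205 + 929/884 = 603273/181220 ≈ 3.3290)
q(S, L) = 3 - L - S (q(S, L) = 3 - (S + L) = 3 - (L + S) = 3 + (-L - S) = 3 - L - S)
-4049495/Y + q(243, 1681)/3784950 = -4049495/603273/181220 + (3 - 1*1681 - 1*243)/3784950 = -4049495*181220/603273 + (3 - 1681 - 243)*(1/3784950) = -733849483900/603273 - 1921*1/3784950 = -733849483900/603273 - 1921/3784950 = -925861201748730811/761119380450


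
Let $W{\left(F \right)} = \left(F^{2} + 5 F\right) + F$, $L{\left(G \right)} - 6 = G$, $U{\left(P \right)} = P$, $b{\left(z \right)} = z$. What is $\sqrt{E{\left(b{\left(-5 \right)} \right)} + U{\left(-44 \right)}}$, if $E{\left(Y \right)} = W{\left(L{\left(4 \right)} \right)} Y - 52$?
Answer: $8 i \sqrt{14} \approx 29.933 i$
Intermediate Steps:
$L{\left(G \right)} = 6 + G$
$W{\left(F \right)} = F^{2} + 6 F$
$E{\left(Y \right)} = -52 + 160 Y$ ($E{\left(Y \right)} = \left(6 + 4\right) \left(6 + \left(6 + 4\right)\right) Y - 52 = 10 \left(6 + 10\right) Y - 52 = 10 \cdot 16 Y - 52 = 160 Y - 52 = -52 + 160 Y$)
$\sqrt{E{\left(b{\left(-5 \right)} \right)} + U{\left(-44 \right)}} = \sqrt{\left(-52 + 160 \left(-5\right)\right) - 44} = \sqrt{\left(-52 - 800\right) - 44} = \sqrt{-852 - 44} = \sqrt{-896} = 8 i \sqrt{14}$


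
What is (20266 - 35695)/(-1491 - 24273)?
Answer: 5143/8588 ≈ 0.59886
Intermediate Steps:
(20266 - 35695)/(-1491 - 24273) = -15429/(-25764) = -15429*(-1/25764) = 5143/8588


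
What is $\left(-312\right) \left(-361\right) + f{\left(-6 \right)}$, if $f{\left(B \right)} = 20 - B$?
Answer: $112658$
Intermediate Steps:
$\left(-312\right) \left(-361\right) + f{\left(-6 \right)} = \left(-312\right) \left(-361\right) + \left(20 - -6\right) = 112632 + \left(20 + 6\right) = 112632 + 26 = 112658$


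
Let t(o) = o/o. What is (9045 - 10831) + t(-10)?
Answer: -1785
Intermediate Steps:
t(o) = 1
(9045 - 10831) + t(-10) = (9045 - 10831) + 1 = -1786 + 1 = -1785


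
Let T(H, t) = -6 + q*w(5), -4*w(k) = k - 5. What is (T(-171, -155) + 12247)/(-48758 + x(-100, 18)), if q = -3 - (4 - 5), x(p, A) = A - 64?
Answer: -12241/48804 ≈ -0.25082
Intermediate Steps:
w(k) = 5/4 - k/4 (w(k) = -(k - 5)/4 = -(-5 + k)/4 = 5/4 - k/4)
x(p, A) = -64 + A
q = -2 (q = -3 - 1*(-1) = -3 + 1 = -2)
T(H, t) = -6 (T(H, t) = -6 - 2*(5/4 - ¼*5) = -6 - 2*(5/4 - 5/4) = -6 - 2*0 = -6 + 0 = -6)
(T(-171, -155) + 12247)/(-48758 + x(-100, 18)) = (-6 + 12247)/(-48758 + (-64 + 18)) = 12241/(-48758 - 46) = 12241/(-48804) = 12241*(-1/48804) = -12241/48804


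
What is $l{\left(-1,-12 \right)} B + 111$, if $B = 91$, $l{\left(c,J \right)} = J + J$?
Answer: $-2073$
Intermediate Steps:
$l{\left(c,J \right)} = 2 J$
$l{\left(-1,-12 \right)} B + 111 = 2 \left(-12\right) 91 + 111 = \left(-24\right) 91 + 111 = -2184 + 111 = -2073$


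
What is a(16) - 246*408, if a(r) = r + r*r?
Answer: -100096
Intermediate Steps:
a(r) = r + r²
a(16) - 246*408 = 16*(1 + 16) - 246*408 = 16*17 - 100368 = 272 - 100368 = -100096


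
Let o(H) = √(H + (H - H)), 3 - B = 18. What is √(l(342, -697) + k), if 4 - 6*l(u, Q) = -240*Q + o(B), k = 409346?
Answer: √(13732800 - 6*I*√15)/6 ≈ 617.63 - 0.00052256*I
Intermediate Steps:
B = -15 (B = 3 - 1*18 = 3 - 18 = -15)
o(H) = √H (o(H) = √(H + 0) = √H)
l(u, Q) = ⅔ + 40*Q - I*√15/6 (l(u, Q) = ⅔ - (-240*Q + √(-15))/6 = ⅔ - (-240*Q + I*√15)/6 = ⅔ + (40*Q - I*√15/6) = ⅔ + 40*Q - I*√15/6)
√(l(342, -697) + k) = √((⅔ + 40*(-697) - I*√15/6) + 409346) = √((⅔ - 27880 - I*√15/6) + 409346) = √((-83638/3 - I*√15/6) + 409346) = √(1144400/3 - I*√15/6)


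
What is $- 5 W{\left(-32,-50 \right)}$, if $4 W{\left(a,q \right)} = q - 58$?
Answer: $135$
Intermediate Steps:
$W{\left(a,q \right)} = - \frac{29}{2} + \frac{q}{4}$ ($W{\left(a,q \right)} = \frac{q - 58}{4} = \frac{-58 + q}{4} = - \frac{29}{2} + \frac{q}{4}$)
$- 5 W{\left(-32,-50 \right)} = - 5 \left(- \frac{29}{2} + \frac{1}{4} \left(-50\right)\right) = - 5 \left(- \frac{29}{2} - \frac{25}{2}\right) = \left(-5\right) \left(-27\right) = 135$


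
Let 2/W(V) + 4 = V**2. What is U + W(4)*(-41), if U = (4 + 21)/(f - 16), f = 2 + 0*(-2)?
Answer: -181/21 ≈ -8.6190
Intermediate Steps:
f = 2 (f = 2 + 0 = 2)
U = -25/14 (U = (4 + 21)/(2 - 16) = 25/(-14) = 25*(-1/14) = -25/14 ≈ -1.7857)
W(V) = 2/(-4 + V**2)
U + W(4)*(-41) = -25/14 + (2/(-4 + 4**2))*(-41) = -25/14 + (2/(-4 + 16))*(-41) = -25/14 + (2/12)*(-41) = -25/14 + (2*(1/12))*(-41) = -25/14 + (1/6)*(-41) = -25/14 - 41/6 = -181/21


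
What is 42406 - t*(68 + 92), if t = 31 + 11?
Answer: 35686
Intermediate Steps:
t = 42
42406 - t*(68 + 92) = 42406 - 42*(68 + 92) = 42406 - 42*160 = 42406 - 1*6720 = 42406 - 6720 = 35686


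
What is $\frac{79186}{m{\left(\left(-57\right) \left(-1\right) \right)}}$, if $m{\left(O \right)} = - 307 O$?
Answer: $- \frac{79186}{17499} \approx -4.5252$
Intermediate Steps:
$\frac{79186}{m{\left(\left(-57\right) \left(-1\right) \right)}} = \frac{79186}{\left(-307\right) \left(\left(-57\right) \left(-1\right)\right)} = \frac{79186}{\left(-307\right) 57} = \frac{79186}{-17499} = 79186 \left(- \frac{1}{17499}\right) = - \frac{79186}{17499}$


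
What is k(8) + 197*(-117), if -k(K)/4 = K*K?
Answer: -23305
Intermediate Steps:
k(K) = -4*K² (k(K) = -4*K*K = -4*K²)
k(8) + 197*(-117) = -4*8² + 197*(-117) = -4*64 - 23049 = -256 - 23049 = -23305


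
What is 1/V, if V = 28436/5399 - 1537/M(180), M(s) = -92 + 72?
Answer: 107980/8866983 ≈ 0.012178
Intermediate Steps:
M(s) = -20
V = 8866983/107980 (V = 28436/5399 - 1537/(-20) = 28436*(1/5399) - 1537*(-1/20) = 28436/5399 + 1537/20 = 8866983/107980 ≈ 82.117)
1/V = 1/(8866983/107980) = 107980/8866983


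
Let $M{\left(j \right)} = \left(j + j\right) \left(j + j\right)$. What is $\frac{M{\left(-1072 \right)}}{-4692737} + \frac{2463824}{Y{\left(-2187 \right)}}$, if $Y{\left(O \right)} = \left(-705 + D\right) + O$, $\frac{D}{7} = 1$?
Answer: $- \frac{11575339629648}{13538546245} \approx -854.99$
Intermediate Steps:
$D = 7$ ($D = 7 \cdot 1 = 7$)
$M{\left(j \right)} = 4 j^{2}$ ($M{\left(j \right)} = 2 j 2 j = 4 j^{2}$)
$Y{\left(O \right)} = -698 + O$ ($Y{\left(O \right)} = \left(-705 + 7\right) + O = -698 + O$)
$\frac{M{\left(-1072 \right)}}{-4692737} + \frac{2463824}{Y{\left(-2187 \right)}} = \frac{4 \left(-1072\right)^{2}}{-4692737} + \frac{2463824}{-698 - 2187} = 4 \cdot 1149184 \left(- \frac{1}{4692737}\right) + \frac{2463824}{-2885} = 4596736 \left(- \frac{1}{4692737}\right) + 2463824 \left(- \frac{1}{2885}\right) = - \frac{4596736}{4692737} - \frac{2463824}{2885} = - \frac{11575339629648}{13538546245}$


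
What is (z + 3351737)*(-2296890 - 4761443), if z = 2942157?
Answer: -44424399718702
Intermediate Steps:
(z + 3351737)*(-2296890 - 4761443) = (2942157 + 3351737)*(-2296890 - 4761443) = 6293894*(-7058333) = -44424399718702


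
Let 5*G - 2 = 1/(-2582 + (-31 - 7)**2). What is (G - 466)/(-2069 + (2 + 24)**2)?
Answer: 529853/1585234 ≈ 0.33424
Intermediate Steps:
G = 455/1138 (G = 2/5 + 1/(5*(-2582 + (-31 - 7)**2)) = 2/5 + 1/(5*(-2582 + (-38)**2)) = 2/5 + 1/(5*(-2582 + 1444)) = 2/5 + (1/5)/(-1138) = 2/5 + (1/5)*(-1/1138) = 2/5 - 1/5690 = 455/1138 ≈ 0.39982)
(G - 466)/(-2069 + (2 + 24)**2) = (455/1138 - 466)/(-2069 + (2 + 24)**2) = -529853/(1138*(-2069 + 26**2)) = -529853/(1138*(-2069 + 676)) = -529853/1138/(-1393) = -529853/1138*(-1/1393) = 529853/1585234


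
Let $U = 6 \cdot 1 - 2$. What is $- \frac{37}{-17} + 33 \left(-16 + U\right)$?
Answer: $- \frac{6695}{17} \approx -393.82$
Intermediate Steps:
$U = 4$ ($U = 6 - 2 = 4$)
$- \frac{37}{-17} + 33 \left(-16 + U\right) = - \frac{37}{-17} + 33 \left(-16 + 4\right) = \left(-37\right) \left(- \frac{1}{17}\right) + 33 \left(-12\right) = \frac{37}{17} - 396 = - \frac{6695}{17}$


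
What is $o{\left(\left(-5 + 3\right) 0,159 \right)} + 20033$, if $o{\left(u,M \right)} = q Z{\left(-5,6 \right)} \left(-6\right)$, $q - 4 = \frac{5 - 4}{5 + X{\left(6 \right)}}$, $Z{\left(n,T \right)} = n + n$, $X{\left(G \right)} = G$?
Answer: $\frac{223063}{11} \approx 20278.0$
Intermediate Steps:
$Z{\left(n,T \right)} = 2 n$
$q = \frac{45}{11}$ ($q = 4 + \frac{5 - 4}{5 + 6} = 4 + 1 \cdot \frac{1}{11} = 4 + \frac{1}{11} = \frac{45}{11} \approx 4.0909$)
$o{\left(u,M \right)} = \frac{2700}{11}$ ($o{\left(u,M \right)} = \frac{45 \cdot 2 \left(-5\right)}{11} \left(-6\right) = \frac{45}{11} \left(-10\right) \left(-6\right) = \left(- \frac{450}{11}\right) \left(-6\right) = \frac{2700}{11}$)
$o{\left(\left(-5 + 3\right) 0,159 \right)} + 20033 = \frac{2700}{11} + 20033 = \frac{223063}{11}$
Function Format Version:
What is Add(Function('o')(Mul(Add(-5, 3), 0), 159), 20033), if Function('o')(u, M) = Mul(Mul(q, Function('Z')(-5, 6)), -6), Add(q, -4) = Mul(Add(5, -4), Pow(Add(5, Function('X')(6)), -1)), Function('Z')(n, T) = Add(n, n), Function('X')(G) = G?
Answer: Rational(223063, 11) ≈ 20278.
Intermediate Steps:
Function('Z')(n, T) = Mul(2, n)
q = Rational(45, 11) (q = Add(4, Mul(Add(5, -4), Pow(Add(5, 6), -1))) = Add(4, Mul(1, Pow(11, -1))) = Add(4, Mul(1, Rational(1, 11))) = Add(4, Rational(1, 11)) = Rational(45, 11) ≈ 4.0909)
Function('o')(u, M) = Rational(2700, 11) (Function('o')(u, M) = Mul(Mul(Rational(45, 11), Mul(2, -5)), -6) = Mul(Mul(Rational(45, 11), -10), -6) = Mul(Rational(-450, 11), -6) = Rational(2700, 11))
Add(Function('o')(Mul(Add(-5, 3), 0), 159), 20033) = Add(Rational(2700, 11), 20033) = Rational(223063, 11)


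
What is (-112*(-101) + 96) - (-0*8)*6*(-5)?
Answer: 11408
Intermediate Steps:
(-112*(-101) + 96) - (-0*8)*6*(-5) = (11312 + 96) - (-23*0)*(-30) = 11408 - 0*(-30) = 11408 - 1*0 = 11408 + 0 = 11408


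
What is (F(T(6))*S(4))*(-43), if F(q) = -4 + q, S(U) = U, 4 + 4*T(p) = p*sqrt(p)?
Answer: 860 - 258*sqrt(6) ≈ 228.03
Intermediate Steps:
T(p) = -1 + p**(3/2)/4 (T(p) = -1 + (p*sqrt(p))/4 = -1 + p**(3/2)/4)
(F(T(6))*S(4))*(-43) = ((-4 + (-1 + 6**(3/2)/4))*4)*(-43) = ((-4 + (-1 + (6*sqrt(6))/4))*4)*(-43) = ((-4 + (-1 + 3*sqrt(6)/2))*4)*(-43) = ((-5 + 3*sqrt(6)/2)*4)*(-43) = (-20 + 6*sqrt(6))*(-43) = 860 - 258*sqrt(6)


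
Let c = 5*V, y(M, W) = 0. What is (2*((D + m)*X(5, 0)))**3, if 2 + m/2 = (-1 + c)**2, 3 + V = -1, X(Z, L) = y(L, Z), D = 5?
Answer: 0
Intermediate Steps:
X(Z, L) = 0
V = -4 (V = -3 - 1 = -4)
c = -20 (c = 5*(-4) = -20)
m = 878 (m = -4 + 2*(-1 - 20)**2 = -4 + 2*(-21)**2 = -4 + 2*441 = -4 + 882 = 878)
(2*((D + m)*X(5, 0)))**3 = (2*((5 + 878)*0))**3 = (2*(883*0))**3 = (2*0)**3 = 0**3 = 0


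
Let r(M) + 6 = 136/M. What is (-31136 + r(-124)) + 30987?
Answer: -4839/31 ≈ -156.10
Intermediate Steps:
r(M) = -6 + 136/M
(-31136 + r(-124)) + 30987 = (-31136 + (-6 + 136/(-124))) + 30987 = (-31136 + (-6 + 136*(-1/124))) + 30987 = (-31136 + (-6 - 34/31)) + 30987 = (-31136 - 220/31) + 30987 = -965436/31 + 30987 = -4839/31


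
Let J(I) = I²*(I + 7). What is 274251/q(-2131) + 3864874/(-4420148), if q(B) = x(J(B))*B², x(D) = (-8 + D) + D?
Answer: -84643508302796847324863/96804406543719489974752 ≈ -0.87438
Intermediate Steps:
J(I) = I²*(7 + I)
x(D) = -8 + 2*D
q(B) = B²*(-8 + 2*B²*(7 + B)) (q(B) = (-8 + 2*(B²*(7 + B)))*B² = (-8 + 2*B²*(7 + B))*B² = B²*(-8 + 2*B²*(7 + B)))
274251/q(-2131) + 3864874/(-4420148) = 274251/((2*(-2131)²*(-4 + (-2131)²*(7 - 2131)))) + 3864874/(-4420148) = 274251/((2*4541161*(-4 + 4541161*(-2124)))) + 3864874*(-1/4420148) = 274251/((2*4541161*(-4 - 9645425964))) - 1932437/2210074 = 274251/((2*4541161*(-9645425968))) - 1932437/2210074 = 274251/(-87602864468537696) - 1932437/2210074 = 274251*(-1/87602864468537696) - 1932437/2210074 = -274251/87602864468537696 - 1932437/2210074 = -84643508302796847324863/96804406543719489974752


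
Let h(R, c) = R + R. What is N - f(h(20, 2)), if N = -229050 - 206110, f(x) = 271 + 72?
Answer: -435503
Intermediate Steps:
h(R, c) = 2*R
f(x) = 343
N = -435160
N - f(h(20, 2)) = -435160 - 1*343 = -435160 - 343 = -435503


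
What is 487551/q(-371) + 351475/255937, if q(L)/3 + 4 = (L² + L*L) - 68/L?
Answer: 51326927286009/26138386659022 ≈ 1.9637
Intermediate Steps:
q(L) = -12 - 204/L + 6*L² (q(L) = -12 + 3*((L² + L*L) - 68/L) = -12 + 3*((L² + L²) - 68/L) = -12 + 3*(2*L² - 68/L) = -12 + 3*(-68/L + 2*L²) = -12 + (-204/L + 6*L²) = -12 - 204/L + 6*L²)
487551/q(-371) + 351475/255937 = 487551/(-12 - 204/(-371) + 6*(-371)²) + 351475/255937 = 487551/(-12 - 204*(-1/371) + 6*137641) + 351475*(1/255937) = 487551/(-12 + 204/371 + 825846) + 351475/255937 = 487551/(306384618/371) + 351475/255937 = 487551*(371/306384618) + 351475/255937 = 60293807/102128206 + 351475/255937 = 51326927286009/26138386659022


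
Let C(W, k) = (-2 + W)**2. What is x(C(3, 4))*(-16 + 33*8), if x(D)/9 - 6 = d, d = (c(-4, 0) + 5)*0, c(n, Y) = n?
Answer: 13392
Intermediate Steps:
d = 0 (d = (-4 + 5)*0 = 1*0 = 0)
x(D) = 54 (x(D) = 54 + 9*0 = 54 + 0 = 54)
x(C(3, 4))*(-16 + 33*8) = 54*(-16 + 33*8) = 54*(-16 + 264) = 54*248 = 13392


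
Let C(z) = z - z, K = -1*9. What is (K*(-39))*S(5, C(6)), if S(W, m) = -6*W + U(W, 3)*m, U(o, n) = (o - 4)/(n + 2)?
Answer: -10530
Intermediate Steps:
K = -9
U(o, n) = (-4 + o)/(2 + n)
C(z) = 0
S(W, m) = -6*W + m*(-⅘ + W/5) (S(W, m) = -6*W + ((-4 + W)/(2 + 3))*m = -6*W + ((-4 + W)/5)*m = -6*W + (-⅘ + W/5)*m = -6*W + m*(-⅘ + W/5))
(K*(-39))*S(5, C(6)) = (-9*(-39))*(-6*5 + (⅕)*0*(-4 + 5)) = 351*(-30 + (⅕)*0*1) = 351*(-30 + 0) = 351*(-30) = -10530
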